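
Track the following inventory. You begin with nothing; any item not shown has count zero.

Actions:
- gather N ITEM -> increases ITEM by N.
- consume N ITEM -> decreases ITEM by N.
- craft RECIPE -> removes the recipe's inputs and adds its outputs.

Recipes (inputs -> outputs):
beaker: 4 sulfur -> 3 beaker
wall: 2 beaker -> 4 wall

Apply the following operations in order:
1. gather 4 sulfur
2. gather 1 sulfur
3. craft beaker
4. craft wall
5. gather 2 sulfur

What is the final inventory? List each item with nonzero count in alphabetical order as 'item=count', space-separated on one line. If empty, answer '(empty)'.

After 1 (gather 4 sulfur): sulfur=4
After 2 (gather 1 sulfur): sulfur=5
After 3 (craft beaker): beaker=3 sulfur=1
After 4 (craft wall): beaker=1 sulfur=1 wall=4
After 5 (gather 2 sulfur): beaker=1 sulfur=3 wall=4

Answer: beaker=1 sulfur=3 wall=4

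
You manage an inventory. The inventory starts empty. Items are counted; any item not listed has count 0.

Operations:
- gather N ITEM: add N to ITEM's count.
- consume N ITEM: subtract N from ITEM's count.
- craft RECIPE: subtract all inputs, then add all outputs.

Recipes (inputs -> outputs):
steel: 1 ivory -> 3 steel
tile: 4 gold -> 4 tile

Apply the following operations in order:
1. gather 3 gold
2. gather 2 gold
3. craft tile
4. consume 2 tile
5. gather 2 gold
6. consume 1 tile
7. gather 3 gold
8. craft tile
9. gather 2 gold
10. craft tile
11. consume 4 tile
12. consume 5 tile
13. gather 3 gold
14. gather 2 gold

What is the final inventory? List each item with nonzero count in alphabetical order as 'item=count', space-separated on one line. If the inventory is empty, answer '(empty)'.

After 1 (gather 3 gold): gold=3
After 2 (gather 2 gold): gold=5
After 3 (craft tile): gold=1 tile=4
After 4 (consume 2 tile): gold=1 tile=2
After 5 (gather 2 gold): gold=3 tile=2
After 6 (consume 1 tile): gold=3 tile=1
After 7 (gather 3 gold): gold=6 tile=1
After 8 (craft tile): gold=2 tile=5
After 9 (gather 2 gold): gold=4 tile=5
After 10 (craft tile): tile=9
After 11 (consume 4 tile): tile=5
After 12 (consume 5 tile): (empty)
After 13 (gather 3 gold): gold=3
After 14 (gather 2 gold): gold=5

Answer: gold=5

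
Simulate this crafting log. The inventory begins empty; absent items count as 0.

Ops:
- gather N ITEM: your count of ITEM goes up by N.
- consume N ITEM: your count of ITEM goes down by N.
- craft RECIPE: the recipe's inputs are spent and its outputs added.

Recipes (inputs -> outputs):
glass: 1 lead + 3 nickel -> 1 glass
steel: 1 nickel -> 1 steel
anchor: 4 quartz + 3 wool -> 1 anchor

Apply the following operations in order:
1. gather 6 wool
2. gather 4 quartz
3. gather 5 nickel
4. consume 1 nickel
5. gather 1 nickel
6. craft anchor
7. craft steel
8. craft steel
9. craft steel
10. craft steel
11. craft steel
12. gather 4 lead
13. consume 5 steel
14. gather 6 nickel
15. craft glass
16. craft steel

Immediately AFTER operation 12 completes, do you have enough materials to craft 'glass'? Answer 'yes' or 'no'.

After 1 (gather 6 wool): wool=6
After 2 (gather 4 quartz): quartz=4 wool=6
After 3 (gather 5 nickel): nickel=5 quartz=4 wool=6
After 4 (consume 1 nickel): nickel=4 quartz=4 wool=6
After 5 (gather 1 nickel): nickel=5 quartz=4 wool=6
After 6 (craft anchor): anchor=1 nickel=5 wool=3
After 7 (craft steel): anchor=1 nickel=4 steel=1 wool=3
After 8 (craft steel): anchor=1 nickel=3 steel=2 wool=3
After 9 (craft steel): anchor=1 nickel=2 steel=3 wool=3
After 10 (craft steel): anchor=1 nickel=1 steel=4 wool=3
After 11 (craft steel): anchor=1 steel=5 wool=3
After 12 (gather 4 lead): anchor=1 lead=4 steel=5 wool=3

Answer: no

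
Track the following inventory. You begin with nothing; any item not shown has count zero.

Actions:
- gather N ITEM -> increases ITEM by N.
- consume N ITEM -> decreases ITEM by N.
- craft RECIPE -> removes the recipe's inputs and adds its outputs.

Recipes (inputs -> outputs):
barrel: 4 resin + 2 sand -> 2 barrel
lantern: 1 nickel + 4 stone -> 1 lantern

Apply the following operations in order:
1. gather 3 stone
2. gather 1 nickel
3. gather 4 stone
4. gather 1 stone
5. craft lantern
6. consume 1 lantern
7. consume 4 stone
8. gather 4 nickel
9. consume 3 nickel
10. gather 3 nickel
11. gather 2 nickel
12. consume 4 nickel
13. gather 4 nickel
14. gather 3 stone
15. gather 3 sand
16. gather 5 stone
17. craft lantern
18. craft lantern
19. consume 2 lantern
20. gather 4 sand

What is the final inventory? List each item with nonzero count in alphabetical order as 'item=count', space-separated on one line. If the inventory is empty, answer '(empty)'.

Answer: nickel=4 sand=7

Derivation:
After 1 (gather 3 stone): stone=3
After 2 (gather 1 nickel): nickel=1 stone=3
After 3 (gather 4 stone): nickel=1 stone=7
After 4 (gather 1 stone): nickel=1 stone=8
After 5 (craft lantern): lantern=1 stone=4
After 6 (consume 1 lantern): stone=4
After 7 (consume 4 stone): (empty)
After 8 (gather 4 nickel): nickel=4
After 9 (consume 3 nickel): nickel=1
After 10 (gather 3 nickel): nickel=4
After 11 (gather 2 nickel): nickel=6
After 12 (consume 4 nickel): nickel=2
After 13 (gather 4 nickel): nickel=6
After 14 (gather 3 stone): nickel=6 stone=3
After 15 (gather 3 sand): nickel=6 sand=3 stone=3
After 16 (gather 5 stone): nickel=6 sand=3 stone=8
After 17 (craft lantern): lantern=1 nickel=5 sand=3 stone=4
After 18 (craft lantern): lantern=2 nickel=4 sand=3
After 19 (consume 2 lantern): nickel=4 sand=3
After 20 (gather 4 sand): nickel=4 sand=7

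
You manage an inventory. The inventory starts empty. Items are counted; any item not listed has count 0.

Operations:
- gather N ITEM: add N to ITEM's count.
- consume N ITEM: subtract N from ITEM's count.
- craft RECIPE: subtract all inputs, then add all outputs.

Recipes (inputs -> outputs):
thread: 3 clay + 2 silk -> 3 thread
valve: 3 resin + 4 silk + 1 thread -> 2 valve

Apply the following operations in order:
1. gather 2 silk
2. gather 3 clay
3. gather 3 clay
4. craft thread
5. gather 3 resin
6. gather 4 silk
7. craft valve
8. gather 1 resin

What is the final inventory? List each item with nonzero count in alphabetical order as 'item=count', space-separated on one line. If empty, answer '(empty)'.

Answer: clay=3 resin=1 thread=2 valve=2

Derivation:
After 1 (gather 2 silk): silk=2
After 2 (gather 3 clay): clay=3 silk=2
After 3 (gather 3 clay): clay=6 silk=2
After 4 (craft thread): clay=3 thread=3
After 5 (gather 3 resin): clay=3 resin=3 thread=3
After 6 (gather 4 silk): clay=3 resin=3 silk=4 thread=3
After 7 (craft valve): clay=3 thread=2 valve=2
After 8 (gather 1 resin): clay=3 resin=1 thread=2 valve=2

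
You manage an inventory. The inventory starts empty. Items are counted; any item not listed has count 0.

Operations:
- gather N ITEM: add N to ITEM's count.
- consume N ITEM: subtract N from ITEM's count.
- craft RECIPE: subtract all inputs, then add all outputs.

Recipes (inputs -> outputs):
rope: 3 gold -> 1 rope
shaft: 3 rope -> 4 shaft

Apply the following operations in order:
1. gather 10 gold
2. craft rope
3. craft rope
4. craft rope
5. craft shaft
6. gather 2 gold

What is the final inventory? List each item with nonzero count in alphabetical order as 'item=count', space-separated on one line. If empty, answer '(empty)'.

Answer: gold=3 shaft=4

Derivation:
After 1 (gather 10 gold): gold=10
After 2 (craft rope): gold=7 rope=1
After 3 (craft rope): gold=4 rope=2
After 4 (craft rope): gold=1 rope=3
After 5 (craft shaft): gold=1 shaft=4
After 6 (gather 2 gold): gold=3 shaft=4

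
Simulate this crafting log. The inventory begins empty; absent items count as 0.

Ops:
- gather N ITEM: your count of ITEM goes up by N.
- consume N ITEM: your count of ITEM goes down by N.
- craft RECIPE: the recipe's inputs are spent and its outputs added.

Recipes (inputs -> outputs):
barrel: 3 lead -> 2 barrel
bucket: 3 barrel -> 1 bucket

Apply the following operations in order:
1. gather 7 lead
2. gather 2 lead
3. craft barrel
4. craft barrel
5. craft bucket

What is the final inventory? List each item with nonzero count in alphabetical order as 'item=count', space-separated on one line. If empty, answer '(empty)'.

After 1 (gather 7 lead): lead=7
After 2 (gather 2 lead): lead=9
After 3 (craft barrel): barrel=2 lead=6
After 4 (craft barrel): barrel=4 lead=3
After 5 (craft bucket): barrel=1 bucket=1 lead=3

Answer: barrel=1 bucket=1 lead=3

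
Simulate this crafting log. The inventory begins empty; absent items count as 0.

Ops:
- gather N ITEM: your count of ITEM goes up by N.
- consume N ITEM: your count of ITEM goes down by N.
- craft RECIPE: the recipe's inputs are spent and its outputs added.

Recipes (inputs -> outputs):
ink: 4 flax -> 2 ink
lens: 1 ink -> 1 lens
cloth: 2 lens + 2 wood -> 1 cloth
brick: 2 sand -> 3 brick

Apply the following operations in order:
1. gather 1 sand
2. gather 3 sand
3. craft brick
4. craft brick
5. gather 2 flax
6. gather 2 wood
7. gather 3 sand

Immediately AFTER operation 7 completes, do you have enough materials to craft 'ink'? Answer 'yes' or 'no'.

After 1 (gather 1 sand): sand=1
After 2 (gather 3 sand): sand=4
After 3 (craft brick): brick=3 sand=2
After 4 (craft brick): brick=6
After 5 (gather 2 flax): brick=6 flax=2
After 6 (gather 2 wood): brick=6 flax=2 wood=2
After 7 (gather 3 sand): brick=6 flax=2 sand=3 wood=2

Answer: no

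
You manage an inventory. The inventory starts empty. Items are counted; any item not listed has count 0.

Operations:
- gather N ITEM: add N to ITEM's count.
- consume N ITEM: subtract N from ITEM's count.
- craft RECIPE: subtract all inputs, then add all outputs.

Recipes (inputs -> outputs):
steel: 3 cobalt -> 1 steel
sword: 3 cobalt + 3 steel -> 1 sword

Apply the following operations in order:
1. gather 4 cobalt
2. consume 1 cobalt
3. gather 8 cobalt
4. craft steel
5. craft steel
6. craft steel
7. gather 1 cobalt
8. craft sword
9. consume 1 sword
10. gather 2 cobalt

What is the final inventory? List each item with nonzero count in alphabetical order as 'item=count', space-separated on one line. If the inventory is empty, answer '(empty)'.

Answer: cobalt=2

Derivation:
After 1 (gather 4 cobalt): cobalt=4
After 2 (consume 1 cobalt): cobalt=3
After 3 (gather 8 cobalt): cobalt=11
After 4 (craft steel): cobalt=8 steel=1
After 5 (craft steel): cobalt=5 steel=2
After 6 (craft steel): cobalt=2 steel=3
After 7 (gather 1 cobalt): cobalt=3 steel=3
After 8 (craft sword): sword=1
After 9 (consume 1 sword): (empty)
After 10 (gather 2 cobalt): cobalt=2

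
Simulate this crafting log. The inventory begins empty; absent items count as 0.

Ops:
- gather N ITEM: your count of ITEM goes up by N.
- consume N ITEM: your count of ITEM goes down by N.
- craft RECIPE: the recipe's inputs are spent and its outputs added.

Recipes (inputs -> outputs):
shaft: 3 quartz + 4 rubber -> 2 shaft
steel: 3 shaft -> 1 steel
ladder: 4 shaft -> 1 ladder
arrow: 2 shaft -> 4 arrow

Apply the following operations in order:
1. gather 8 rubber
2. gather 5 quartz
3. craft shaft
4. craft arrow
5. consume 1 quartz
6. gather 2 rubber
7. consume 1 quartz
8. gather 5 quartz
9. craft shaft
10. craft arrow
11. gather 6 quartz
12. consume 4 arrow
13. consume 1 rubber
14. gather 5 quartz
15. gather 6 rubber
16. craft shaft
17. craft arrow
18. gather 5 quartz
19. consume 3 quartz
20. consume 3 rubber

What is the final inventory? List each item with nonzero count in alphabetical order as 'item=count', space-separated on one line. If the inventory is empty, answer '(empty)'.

Answer: arrow=8 quartz=12

Derivation:
After 1 (gather 8 rubber): rubber=8
After 2 (gather 5 quartz): quartz=5 rubber=8
After 3 (craft shaft): quartz=2 rubber=4 shaft=2
After 4 (craft arrow): arrow=4 quartz=2 rubber=4
After 5 (consume 1 quartz): arrow=4 quartz=1 rubber=4
After 6 (gather 2 rubber): arrow=4 quartz=1 rubber=6
After 7 (consume 1 quartz): arrow=4 rubber=6
After 8 (gather 5 quartz): arrow=4 quartz=5 rubber=6
After 9 (craft shaft): arrow=4 quartz=2 rubber=2 shaft=2
After 10 (craft arrow): arrow=8 quartz=2 rubber=2
After 11 (gather 6 quartz): arrow=8 quartz=8 rubber=2
After 12 (consume 4 arrow): arrow=4 quartz=8 rubber=2
After 13 (consume 1 rubber): arrow=4 quartz=8 rubber=1
After 14 (gather 5 quartz): arrow=4 quartz=13 rubber=1
After 15 (gather 6 rubber): arrow=4 quartz=13 rubber=7
After 16 (craft shaft): arrow=4 quartz=10 rubber=3 shaft=2
After 17 (craft arrow): arrow=8 quartz=10 rubber=3
After 18 (gather 5 quartz): arrow=8 quartz=15 rubber=3
After 19 (consume 3 quartz): arrow=8 quartz=12 rubber=3
After 20 (consume 3 rubber): arrow=8 quartz=12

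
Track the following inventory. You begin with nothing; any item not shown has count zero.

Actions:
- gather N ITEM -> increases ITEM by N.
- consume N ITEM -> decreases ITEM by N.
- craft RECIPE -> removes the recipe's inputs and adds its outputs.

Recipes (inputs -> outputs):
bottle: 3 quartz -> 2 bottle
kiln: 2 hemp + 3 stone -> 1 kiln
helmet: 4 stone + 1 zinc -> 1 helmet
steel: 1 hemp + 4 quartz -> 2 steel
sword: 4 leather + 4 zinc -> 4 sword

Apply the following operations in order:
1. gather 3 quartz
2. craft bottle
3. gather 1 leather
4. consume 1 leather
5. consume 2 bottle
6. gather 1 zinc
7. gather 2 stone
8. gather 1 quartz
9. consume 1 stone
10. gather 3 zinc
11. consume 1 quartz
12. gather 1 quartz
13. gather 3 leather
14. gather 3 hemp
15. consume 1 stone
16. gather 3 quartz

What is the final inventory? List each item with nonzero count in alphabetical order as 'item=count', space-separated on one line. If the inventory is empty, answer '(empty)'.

Answer: hemp=3 leather=3 quartz=4 zinc=4

Derivation:
After 1 (gather 3 quartz): quartz=3
After 2 (craft bottle): bottle=2
After 3 (gather 1 leather): bottle=2 leather=1
After 4 (consume 1 leather): bottle=2
After 5 (consume 2 bottle): (empty)
After 6 (gather 1 zinc): zinc=1
After 7 (gather 2 stone): stone=2 zinc=1
After 8 (gather 1 quartz): quartz=1 stone=2 zinc=1
After 9 (consume 1 stone): quartz=1 stone=1 zinc=1
After 10 (gather 3 zinc): quartz=1 stone=1 zinc=4
After 11 (consume 1 quartz): stone=1 zinc=4
After 12 (gather 1 quartz): quartz=1 stone=1 zinc=4
After 13 (gather 3 leather): leather=3 quartz=1 stone=1 zinc=4
After 14 (gather 3 hemp): hemp=3 leather=3 quartz=1 stone=1 zinc=4
After 15 (consume 1 stone): hemp=3 leather=3 quartz=1 zinc=4
After 16 (gather 3 quartz): hemp=3 leather=3 quartz=4 zinc=4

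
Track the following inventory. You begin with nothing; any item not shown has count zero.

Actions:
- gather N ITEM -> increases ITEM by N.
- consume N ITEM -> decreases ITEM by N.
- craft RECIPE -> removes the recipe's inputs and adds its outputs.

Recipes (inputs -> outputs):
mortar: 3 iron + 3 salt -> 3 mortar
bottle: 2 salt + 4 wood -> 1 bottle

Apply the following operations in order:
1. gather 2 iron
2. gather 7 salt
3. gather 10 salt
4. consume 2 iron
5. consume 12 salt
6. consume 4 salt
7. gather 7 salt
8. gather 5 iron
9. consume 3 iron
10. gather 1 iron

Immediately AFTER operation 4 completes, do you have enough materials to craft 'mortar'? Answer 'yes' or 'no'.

Answer: no

Derivation:
After 1 (gather 2 iron): iron=2
After 2 (gather 7 salt): iron=2 salt=7
After 3 (gather 10 salt): iron=2 salt=17
After 4 (consume 2 iron): salt=17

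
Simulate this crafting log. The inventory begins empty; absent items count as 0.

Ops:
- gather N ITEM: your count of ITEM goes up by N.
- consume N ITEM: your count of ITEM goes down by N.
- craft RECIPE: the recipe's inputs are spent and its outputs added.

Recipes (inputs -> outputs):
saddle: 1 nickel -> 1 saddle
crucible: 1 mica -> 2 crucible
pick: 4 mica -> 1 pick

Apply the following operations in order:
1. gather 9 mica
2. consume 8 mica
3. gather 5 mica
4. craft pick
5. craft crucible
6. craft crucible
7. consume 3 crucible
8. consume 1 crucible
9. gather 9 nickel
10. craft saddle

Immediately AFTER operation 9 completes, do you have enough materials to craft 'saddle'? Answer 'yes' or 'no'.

Answer: yes

Derivation:
After 1 (gather 9 mica): mica=9
After 2 (consume 8 mica): mica=1
After 3 (gather 5 mica): mica=6
After 4 (craft pick): mica=2 pick=1
After 5 (craft crucible): crucible=2 mica=1 pick=1
After 6 (craft crucible): crucible=4 pick=1
After 7 (consume 3 crucible): crucible=1 pick=1
After 8 (consume 1 crucible): pick=1
After 9 (gather 9 nickel): nickel=9 pick=1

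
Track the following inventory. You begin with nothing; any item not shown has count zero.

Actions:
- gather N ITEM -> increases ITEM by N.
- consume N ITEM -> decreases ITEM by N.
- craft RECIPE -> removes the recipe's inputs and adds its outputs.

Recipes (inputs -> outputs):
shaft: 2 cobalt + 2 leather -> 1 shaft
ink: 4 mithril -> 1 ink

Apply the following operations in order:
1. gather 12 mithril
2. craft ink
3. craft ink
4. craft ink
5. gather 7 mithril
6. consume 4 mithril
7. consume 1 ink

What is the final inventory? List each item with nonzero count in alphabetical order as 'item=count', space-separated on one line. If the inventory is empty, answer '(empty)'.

Answer: ink=2 mithril=3

Derivation:
After 1 (gather 12 mithril): mithril=12
After 2 (craft ink): ink=1 mithril=8
After 3 (craft ink): ink=2 mithril=4
After 4 (craft ink): ink=3
After 5 (gather 7 mithril): ink=3 mithril=7
After 6 (consume 4 mithril): ink=3 mithril=3
After 7 (consume 1 ink): ink=2 mithril=3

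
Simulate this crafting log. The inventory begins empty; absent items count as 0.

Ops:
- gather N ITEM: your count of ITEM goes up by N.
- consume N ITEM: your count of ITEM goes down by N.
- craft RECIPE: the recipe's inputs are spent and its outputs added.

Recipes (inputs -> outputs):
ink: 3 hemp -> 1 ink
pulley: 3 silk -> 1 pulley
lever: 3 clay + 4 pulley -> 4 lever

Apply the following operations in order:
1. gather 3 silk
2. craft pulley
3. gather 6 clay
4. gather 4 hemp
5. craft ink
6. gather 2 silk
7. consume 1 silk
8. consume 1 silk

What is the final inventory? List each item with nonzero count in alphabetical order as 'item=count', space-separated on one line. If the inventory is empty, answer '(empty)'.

Answer: clay=6 hemp=1 ink=1 pulley=1

Derivation:
After 1 (gather 3 silk): silk=3
After 2 (craft pulley): pulley=1
After 3 (gather 6 clay): clay=6 pulley=1
After 4 (gather 4 hemp): clay=6 hemp=4 pulley=1
After 5 (craft ink): clay=6 hemp=1 ink=1 pulley=1
After 6 (gather 2 silk): clay=6 hemp=1 ink=1 pulley=1 silk=2
After 7 (consume 1 silk): clay=6 hemp=1 ink=1 pulley=1 silk=1
After 8 (consume 1 silk): clay=6 hemp=1 ink=1 pulley=1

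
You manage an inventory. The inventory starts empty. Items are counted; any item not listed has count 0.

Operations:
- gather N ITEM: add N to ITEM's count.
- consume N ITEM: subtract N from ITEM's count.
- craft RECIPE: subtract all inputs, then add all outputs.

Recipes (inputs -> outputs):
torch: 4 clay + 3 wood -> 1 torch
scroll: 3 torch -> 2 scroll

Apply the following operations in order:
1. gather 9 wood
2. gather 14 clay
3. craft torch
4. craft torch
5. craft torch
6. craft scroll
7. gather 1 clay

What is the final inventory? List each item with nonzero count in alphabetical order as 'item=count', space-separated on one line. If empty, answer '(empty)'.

After 1 (gather 9 wood): wood=9
After 2 (gather 14 clay): clay=14 wood=9
After 3 (craft torch): clay=10 torch=1 wood=6
After 4 (craft torch): clay=6 torch=2 wood=3
After 5 (craft torch): clay=2 torch=3
After 6 (craft scroll): clay=2 scroll=2
After 7 (gather 1 clay): clay=3 scroll=2

Answer: clay=3 scroll=2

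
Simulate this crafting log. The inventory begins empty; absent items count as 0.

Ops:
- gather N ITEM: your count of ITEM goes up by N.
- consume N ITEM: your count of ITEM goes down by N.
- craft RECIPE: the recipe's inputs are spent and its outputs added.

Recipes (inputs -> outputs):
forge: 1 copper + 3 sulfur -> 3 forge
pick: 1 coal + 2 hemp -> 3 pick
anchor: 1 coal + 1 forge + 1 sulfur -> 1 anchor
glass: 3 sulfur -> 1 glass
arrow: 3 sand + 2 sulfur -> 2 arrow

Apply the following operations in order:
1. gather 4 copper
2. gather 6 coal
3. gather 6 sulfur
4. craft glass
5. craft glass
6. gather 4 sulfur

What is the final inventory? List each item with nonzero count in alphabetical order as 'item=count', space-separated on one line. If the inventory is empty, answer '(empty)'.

Answer: coal=6 copper=4 glass=2 sulfur=4

Derivation:
After 1 (gather 4 copper): copper=4
After 2 (gather 6 coal): coal=6 copper=4
After 3 (gather 6 sulfur): coal=6 copper=4 sulfur=6
After 4 (craft glass): coal=6 copper=4 glass=1 sulfur=3
After 5 (craft glass): coal=6 copper=4 glass=2
After 6 (gather 4 sulfur): coal=6 copper=4 glass=2 sulfur=4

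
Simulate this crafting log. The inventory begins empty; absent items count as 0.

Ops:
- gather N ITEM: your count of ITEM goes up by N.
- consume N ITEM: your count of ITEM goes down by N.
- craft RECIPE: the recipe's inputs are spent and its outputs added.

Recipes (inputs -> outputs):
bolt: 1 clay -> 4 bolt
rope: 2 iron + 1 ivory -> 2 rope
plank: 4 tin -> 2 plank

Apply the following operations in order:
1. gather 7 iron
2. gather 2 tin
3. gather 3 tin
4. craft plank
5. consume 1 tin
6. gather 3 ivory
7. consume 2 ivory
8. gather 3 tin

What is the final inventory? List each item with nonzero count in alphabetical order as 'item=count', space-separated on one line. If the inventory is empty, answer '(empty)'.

After 1 (gather 7 iron): iron=7
After 2 (gather 2 tin): iron=7 tin=2
After 3 (gather 3 tin): iron=7 tin=5
After 4 (craft plank): iron=7 plank=2 tin=1
After 5 (consume 1 tin): iron=7 plank=2
After 6 (gather 3 ivory): iron=7 ivory=3 plank=2
After 7 (consume 2 ivory): iron=7 ivory=1 plank=2
After 8 (gather 3 tin): iron=7 ivory=1 plank=2 tin=3

Answer: iron=7 ivory=1 plank=2 tin=3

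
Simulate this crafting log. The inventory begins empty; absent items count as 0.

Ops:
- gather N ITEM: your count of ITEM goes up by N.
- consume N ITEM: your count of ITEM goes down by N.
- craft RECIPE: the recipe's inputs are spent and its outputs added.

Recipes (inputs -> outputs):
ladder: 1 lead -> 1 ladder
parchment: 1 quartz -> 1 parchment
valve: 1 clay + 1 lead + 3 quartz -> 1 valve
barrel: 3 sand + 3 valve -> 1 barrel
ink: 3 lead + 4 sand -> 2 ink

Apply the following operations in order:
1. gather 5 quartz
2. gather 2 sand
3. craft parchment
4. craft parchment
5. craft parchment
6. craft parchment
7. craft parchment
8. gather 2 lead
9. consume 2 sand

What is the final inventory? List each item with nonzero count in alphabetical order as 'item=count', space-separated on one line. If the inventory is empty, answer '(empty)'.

Answer: lead=2 parchment=5

Derivation:
After 1 (gather 5 quartz): quartz=5
After 2 (gather 2 sand): quartz=5 sand=2
After 3 (craft parchment): parchment=1 quartz=4 sand=2
After 4 (craft parchment): parchment=2 quartz=3 sand=2
After 5 (craft parchment): parchment=3 quartz=2 sand=2
After 6 (craft parchment): parchment=4 quartz=1 sand=2
After 7 (craft parchment): parchment=5 sand=2
After 8 (gather 2 lead): lead=2 parchment=5 sand=2
After 9 (consume 2 sand): lead=2 parchment=5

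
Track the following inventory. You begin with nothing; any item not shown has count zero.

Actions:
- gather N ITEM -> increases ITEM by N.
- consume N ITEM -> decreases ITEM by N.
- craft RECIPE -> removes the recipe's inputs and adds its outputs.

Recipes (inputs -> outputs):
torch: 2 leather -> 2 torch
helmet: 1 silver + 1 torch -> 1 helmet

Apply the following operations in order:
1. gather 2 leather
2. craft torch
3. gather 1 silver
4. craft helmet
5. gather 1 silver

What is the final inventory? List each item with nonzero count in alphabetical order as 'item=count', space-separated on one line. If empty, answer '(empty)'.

Answer: helmet=1 silver=1 torch=1

Derivation:
After 1 (gather 2 leather): leather=2
After 2 (craft torch): torch=2
After 3 (gather 1 silver): silver=1 torch=2
After 4 (craft helmet): helmet=1 torch=1
After 5 (gather 1 silver): helmet=1 silver=1 torch=1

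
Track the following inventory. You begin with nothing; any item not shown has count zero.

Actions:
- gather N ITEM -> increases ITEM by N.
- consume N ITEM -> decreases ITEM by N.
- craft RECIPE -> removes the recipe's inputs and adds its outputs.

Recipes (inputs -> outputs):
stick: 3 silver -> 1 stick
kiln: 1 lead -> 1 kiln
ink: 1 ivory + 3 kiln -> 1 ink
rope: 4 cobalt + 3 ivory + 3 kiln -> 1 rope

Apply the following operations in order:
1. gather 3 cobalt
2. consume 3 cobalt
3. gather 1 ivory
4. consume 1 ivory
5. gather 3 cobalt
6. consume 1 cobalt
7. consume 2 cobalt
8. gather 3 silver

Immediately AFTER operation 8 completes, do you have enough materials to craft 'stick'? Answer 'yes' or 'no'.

After 1 (gather 3 cobalt): cobalt=3
After 2 (consume 3 cobalt): (empty)
After 3 (gather 1 ivory): ivory=1
After 4 (consume 1 ivory): (empty)
After 5 (gather 3 cobalt): cobalt=3
After 6 (consume 1 cobalt): cobalt=2
After 7 (consume 2 cobalt): (empty)
After 8 (gather 3 silver): silver=3

Answer: yes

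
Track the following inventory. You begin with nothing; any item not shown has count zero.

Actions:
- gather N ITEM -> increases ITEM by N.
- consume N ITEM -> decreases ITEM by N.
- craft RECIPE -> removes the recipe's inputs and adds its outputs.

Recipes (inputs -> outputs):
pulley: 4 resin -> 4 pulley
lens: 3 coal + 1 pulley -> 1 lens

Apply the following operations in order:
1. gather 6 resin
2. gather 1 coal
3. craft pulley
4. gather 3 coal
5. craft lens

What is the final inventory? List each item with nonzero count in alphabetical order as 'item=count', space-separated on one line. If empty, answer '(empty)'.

After 1 (gather 6 resin): resin=6
After 2 (gather 1 coal): coal=1 resin=6
After 3 (craft pulley): coal=1 pulley=4 resin=2
After 4 (gather 3 coal): coal=4 pulley=4 resin=2
After 5 (craft lens): coal=1 lens=1 pulley=3 resin=2

Answer: coal=1 lens=1 pulley=3 resin=2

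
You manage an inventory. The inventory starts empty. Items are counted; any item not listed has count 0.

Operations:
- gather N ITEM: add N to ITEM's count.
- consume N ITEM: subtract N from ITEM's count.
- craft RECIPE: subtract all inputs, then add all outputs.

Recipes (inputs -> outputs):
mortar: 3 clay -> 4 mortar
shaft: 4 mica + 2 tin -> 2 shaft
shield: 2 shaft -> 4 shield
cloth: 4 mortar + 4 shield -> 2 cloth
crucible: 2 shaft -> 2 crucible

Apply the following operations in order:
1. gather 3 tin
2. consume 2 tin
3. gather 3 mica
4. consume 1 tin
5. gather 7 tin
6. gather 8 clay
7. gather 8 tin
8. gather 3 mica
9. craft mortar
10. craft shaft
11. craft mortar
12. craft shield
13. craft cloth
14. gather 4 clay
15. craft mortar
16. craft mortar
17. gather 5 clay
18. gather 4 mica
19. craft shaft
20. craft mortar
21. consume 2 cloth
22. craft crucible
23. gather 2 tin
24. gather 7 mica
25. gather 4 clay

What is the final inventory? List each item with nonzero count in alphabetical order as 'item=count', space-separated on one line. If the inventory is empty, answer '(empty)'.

After 1 (gather 3 tin): tin=3
After 2 (consume 2 tin): tin=1
After 3 (gather 3 mica): mica=3 tin=1
After 4 (consume 1 tin): mica=3
After 5 (gather 7 tin): mica=3 tin=7
After 6 (gather 8 clay): clay=8 mica=3 tin=7
After 7 (gather 8 tin): clay=8 mica=3 tin=15
After 8 (gather 3 mica): clay=8 mica=6 tin=15
After 9 (craft mortar): clay=5 mica=6 mortar=4 tin=15
After 10 (craft shaft): clay=5 mica=2 mortar=4 shaft=2 tin=13
After 11 (craft mortar): clay=2 mica=2 mortar=8 shaft=2 tin=13
After 12 (craft shield): clay=2 mica=2 mortar=8 shield=4 tin=13
After 13 (craft cloth): clay=2 cloth=2 mica=2 mortar=4 tin=13
After 14 (gather 4 clay): clay=6 cloth=2 mica=2 mortar=4 tin=13
After 15 (craft mortar): clay=3 cloth=2 mica=2 mortar=8 tin=13
After 16 (craft mortar): cloth=2 mica=2 mortar=12 tin=13
After 17 (gather 5 clay): clay=5 cloth=2 mica=2 mortar=12 tin=13
After 18 (gather 4 mica): clay=5 cloth=2 mica=6 mortar=12 tin=13
After 19 (craft shaft): clay=5 cloth=2 mica=2 mortar=12 shaft=2 tin=11
After 20 (craft mortar): clay=2 cloth=2 mica=2 mortar=16 shaft=2 tin=11
After 21 (consume 2 cloth): clay=2 mica=2 mortar=16 shaft=2 tin=11
After 22 (craft crucible): clay=2 crucible=2 mica=2 mortar=16 tin=11
After 23 (gather 2 tin): clay=2 crucible=2 mica=2 mortar=16 tin=13
After 24 (gather 7 mica): clay=2 crucible=2 mica=9 mortar=16 tin=13
After 25 (gather 4 clay): clay=6 crucible=2 mica=9 mortar=16 tin=13

Answer: clay=6 crucible=2 mica=9 mortar=16 tin=13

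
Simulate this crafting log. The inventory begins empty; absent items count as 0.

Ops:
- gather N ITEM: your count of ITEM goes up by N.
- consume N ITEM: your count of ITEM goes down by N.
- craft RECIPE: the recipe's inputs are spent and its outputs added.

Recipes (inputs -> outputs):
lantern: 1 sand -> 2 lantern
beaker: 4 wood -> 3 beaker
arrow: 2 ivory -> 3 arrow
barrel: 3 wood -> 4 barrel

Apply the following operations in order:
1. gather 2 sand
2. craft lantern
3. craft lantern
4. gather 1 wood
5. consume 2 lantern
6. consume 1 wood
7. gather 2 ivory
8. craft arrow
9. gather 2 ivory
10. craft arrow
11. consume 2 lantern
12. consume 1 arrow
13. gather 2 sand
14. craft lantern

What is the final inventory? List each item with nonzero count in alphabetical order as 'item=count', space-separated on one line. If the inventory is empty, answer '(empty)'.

After 1 (gather 2 sand): sand=2
After 2 (craft lantern): lantern=2 sand=1
After 3 (craft lantern): lantern=4
After 4 (gather 1 wood): lantern=4 wood=1
After 5 (consume 2 lantern): lantern=2 wood=1
After 6 (consume 1 wood): lantern=2
After 7 (gather 2 ivory): ivory=2 lantern=2
After 8 (craft arrow): arrow=3 lantern=2
After 9 (gather 2 ivory): arrow=3 ivory=2 lantern=2
After 10 (craft arrow): arrow=6 lantern=2
After 11 (consume 2 lantern): arrow=6
After 12 (consume 1 arrow): arrow=5
After 13 (gather 2 sand): arrow=5 sand=2
After 14 (craft lantern): arrow=5 lantern=2 sand=1

Answer: arrow=5 lantern=2 sand=1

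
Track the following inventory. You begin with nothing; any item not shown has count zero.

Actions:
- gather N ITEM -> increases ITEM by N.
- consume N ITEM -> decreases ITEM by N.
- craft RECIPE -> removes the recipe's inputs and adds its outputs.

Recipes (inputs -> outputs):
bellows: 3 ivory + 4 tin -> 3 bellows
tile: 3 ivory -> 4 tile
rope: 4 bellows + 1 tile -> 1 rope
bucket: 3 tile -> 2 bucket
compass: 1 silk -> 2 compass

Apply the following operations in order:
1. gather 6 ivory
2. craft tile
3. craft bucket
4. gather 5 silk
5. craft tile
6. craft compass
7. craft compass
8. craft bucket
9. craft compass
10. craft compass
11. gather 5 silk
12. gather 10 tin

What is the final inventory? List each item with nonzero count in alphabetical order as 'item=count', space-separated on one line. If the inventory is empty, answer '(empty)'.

Answer: bucket=4 compass=8 silk=6 tile=2 tin=10

Derivation:
After 1 (gather 6 ivory): ivory=6
After 2 (craft tile): ivory=3 tile=4
After 3 (craft bucket): bucket=2 ivory=3 tile=1
After 4 (gather 5 silk): bucket=2 ivory=3 silk=5 tile=1
After 5 (craft tile): bucket=2 silk=5 tile=5
After 6 (craft compass): bucket=2 compass=2 silk=4 tile=5
After 7 (craft compass): bucket=2 compass=4 silk=3 tile=5
After 8 (craft bucket): bucket=4 compass=4 silk=3 tile=2
After 9 (craft compass): bucket=4 compass=6 silk=2 tile=2
After 10 (craft compass): bucket=4 compass=8 silk=1 tile=2
After 11 (gather 5 silk): bucket=4 compass=8 silk=6 tile=2
After 12 (gather 10 tin): bucket=4 compass=8 silk=6 tile=2 tin=10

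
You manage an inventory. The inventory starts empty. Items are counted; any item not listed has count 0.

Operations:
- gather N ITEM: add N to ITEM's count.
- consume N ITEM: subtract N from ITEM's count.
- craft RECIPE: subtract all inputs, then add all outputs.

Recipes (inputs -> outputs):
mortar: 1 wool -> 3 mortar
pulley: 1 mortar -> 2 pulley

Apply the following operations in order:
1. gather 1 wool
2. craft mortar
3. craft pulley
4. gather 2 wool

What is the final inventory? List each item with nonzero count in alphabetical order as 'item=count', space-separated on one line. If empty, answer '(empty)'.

After 1 (gather 1 wool): wool=1
After 2 (craft mortar): mortar=3
After 3 (craft pulley): mortar=2 pulley=2
After 4 (gather 2 wool): mortar=2 pulley=2 wool=2

Answer: mortar=2 pulley=2 wool=2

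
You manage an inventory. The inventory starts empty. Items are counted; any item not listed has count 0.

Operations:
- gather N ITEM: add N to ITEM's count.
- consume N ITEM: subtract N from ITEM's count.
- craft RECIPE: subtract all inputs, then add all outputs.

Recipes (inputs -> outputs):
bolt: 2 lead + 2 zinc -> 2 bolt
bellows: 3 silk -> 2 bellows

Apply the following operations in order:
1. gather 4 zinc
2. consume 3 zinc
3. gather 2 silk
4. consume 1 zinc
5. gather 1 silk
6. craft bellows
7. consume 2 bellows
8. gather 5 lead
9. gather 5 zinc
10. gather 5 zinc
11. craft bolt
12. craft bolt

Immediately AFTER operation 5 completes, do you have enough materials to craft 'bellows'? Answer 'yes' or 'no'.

Answer: yes

Derivation:
After 1 (gather 4 zinc): zinc=4
After 2 (consume 3 zinc): zinc=1
After 3 (gather 2 silk): silk=2 zinc=1
After 4 (consume 1 zinc): silk=2
After 5 (gather 1 silk): silk=3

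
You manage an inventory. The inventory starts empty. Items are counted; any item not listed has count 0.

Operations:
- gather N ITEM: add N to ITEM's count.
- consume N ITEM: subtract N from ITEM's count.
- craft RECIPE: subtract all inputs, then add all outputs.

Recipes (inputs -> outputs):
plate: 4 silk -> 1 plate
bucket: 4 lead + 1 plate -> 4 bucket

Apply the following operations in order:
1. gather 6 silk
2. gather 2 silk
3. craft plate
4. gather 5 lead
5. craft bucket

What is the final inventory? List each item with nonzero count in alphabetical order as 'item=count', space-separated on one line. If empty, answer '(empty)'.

After 1 (gather 6 silk): silk=6
After 2 (gather 2 silk): silk=8
After 3 (craft plate): plate=1 silk=4
After 4 (gather 5 lead): lead=5 plate=1 silk=4
After 5 (craft bucket): bucket=4 lead=1 silk=4

Answer: bucket=4 lead=1 silk=4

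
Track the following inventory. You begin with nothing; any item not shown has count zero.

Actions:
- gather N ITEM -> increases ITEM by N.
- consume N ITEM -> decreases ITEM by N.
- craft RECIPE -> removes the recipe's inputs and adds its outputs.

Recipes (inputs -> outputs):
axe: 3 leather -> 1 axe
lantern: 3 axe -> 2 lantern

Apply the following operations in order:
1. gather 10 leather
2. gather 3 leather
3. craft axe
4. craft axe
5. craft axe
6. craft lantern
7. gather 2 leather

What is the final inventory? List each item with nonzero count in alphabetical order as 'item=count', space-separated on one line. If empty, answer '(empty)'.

Answer: lantern=2 leather=6

Derivation:
After 1 (gather 10 leather): leather=10
After 2 (gather 3 leather): leather=13
After 3 (craft axe): axe=1 leather=10
After 4 (craft axe): axe=2 leather=7
After 5 (craft axe): axe=3 leather=4
After 6 (craft lantern): lantern=2 leather=4
After 7 (gather 2 leather): lantern=2 leather=6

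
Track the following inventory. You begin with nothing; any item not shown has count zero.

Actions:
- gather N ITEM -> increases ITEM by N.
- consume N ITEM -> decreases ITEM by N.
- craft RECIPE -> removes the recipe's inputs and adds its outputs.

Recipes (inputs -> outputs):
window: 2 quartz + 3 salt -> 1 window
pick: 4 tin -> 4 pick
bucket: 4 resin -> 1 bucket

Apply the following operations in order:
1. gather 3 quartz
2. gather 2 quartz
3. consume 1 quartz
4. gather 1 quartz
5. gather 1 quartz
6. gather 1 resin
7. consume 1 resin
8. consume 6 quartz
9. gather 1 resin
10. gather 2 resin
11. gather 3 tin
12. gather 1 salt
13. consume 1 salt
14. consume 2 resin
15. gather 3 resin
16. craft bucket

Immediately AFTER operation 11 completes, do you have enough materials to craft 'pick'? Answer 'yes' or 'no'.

Answer: no

Derivation:
After 1 (gather 3 quartz): quartz=3
After 2 (gather 2 quartz): quartz=5
After 3 (consume 1 quartz): quartz=4
After 4 (gather 1 quartz): quartz=5
After 5 (gather 1 quartz): quartz=6
After 6 (gather 1 resin): quartz=6 resin=1
After 7 (consume 1 resin): quartz=6
After 8 (consume 6 quartz): (empty)
After 9 (gather 1 resin): resin=1
After 10 (gather 2 resin): resin=3
After 11 (gather 3 tin): resin=3 tin=3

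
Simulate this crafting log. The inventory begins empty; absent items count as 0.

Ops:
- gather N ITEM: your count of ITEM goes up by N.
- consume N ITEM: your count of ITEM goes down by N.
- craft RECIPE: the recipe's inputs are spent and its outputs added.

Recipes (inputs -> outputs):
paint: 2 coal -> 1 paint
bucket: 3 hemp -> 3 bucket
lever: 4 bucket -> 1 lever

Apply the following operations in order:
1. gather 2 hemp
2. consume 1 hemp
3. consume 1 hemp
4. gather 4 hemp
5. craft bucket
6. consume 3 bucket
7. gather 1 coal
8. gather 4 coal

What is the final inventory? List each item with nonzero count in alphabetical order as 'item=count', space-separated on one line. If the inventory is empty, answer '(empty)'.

After 1 (gather 2 hemp): hemp=2
After 2 (consume 1 hemp): hemp=1
After 3 (consume 1 hemp): (empty)
After 4 (gather 4 hemp): hemp=4
After 5 (craft bucket): bucket=3 hemp=1
After 6 (consume 3 bucket): hemp=1
After 7 (gather 1 coal): coal=1 hemp=1
After 8 (gather 4 coal): coal=5 hemp=1

Answer: coal=5 hemp=1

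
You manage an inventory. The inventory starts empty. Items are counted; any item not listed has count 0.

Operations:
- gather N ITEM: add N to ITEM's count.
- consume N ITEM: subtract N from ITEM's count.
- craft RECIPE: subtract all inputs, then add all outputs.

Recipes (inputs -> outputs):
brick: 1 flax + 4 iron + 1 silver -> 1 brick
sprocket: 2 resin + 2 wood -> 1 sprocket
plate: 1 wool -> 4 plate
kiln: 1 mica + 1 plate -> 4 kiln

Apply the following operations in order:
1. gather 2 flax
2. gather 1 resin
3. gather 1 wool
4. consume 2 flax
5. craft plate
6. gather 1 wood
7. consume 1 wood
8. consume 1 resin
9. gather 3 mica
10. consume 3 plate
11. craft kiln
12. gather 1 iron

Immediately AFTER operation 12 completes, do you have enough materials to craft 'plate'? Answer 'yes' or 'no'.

Answer: no

Derivation:
After 1 (gather 2 flax): flax=2
After 2 (gather 1 resin): flax=2 resin=1
After 3 (gather 1 wool): flax=2 resin=1 wool=1
After 4 (consume 2 flax): resin=1 wool=1
After 5 (craft plate): plate=4 resin=1
After 6 (gather 1 wood): plate=4 resin=1 wood=1
After 7 (consume 1 wood): plate=4 resin=1
After 8 (consume 1 resin): plate=4
After 9 (gather 3 mica): mica=3 plate=4
After 10 (consume 3 plate): mica=3 plate=1
After 11 (craft kiln): kiln=4 mica=2
After 12 (gather 1 iron): iron=1 kiln=4 mica=2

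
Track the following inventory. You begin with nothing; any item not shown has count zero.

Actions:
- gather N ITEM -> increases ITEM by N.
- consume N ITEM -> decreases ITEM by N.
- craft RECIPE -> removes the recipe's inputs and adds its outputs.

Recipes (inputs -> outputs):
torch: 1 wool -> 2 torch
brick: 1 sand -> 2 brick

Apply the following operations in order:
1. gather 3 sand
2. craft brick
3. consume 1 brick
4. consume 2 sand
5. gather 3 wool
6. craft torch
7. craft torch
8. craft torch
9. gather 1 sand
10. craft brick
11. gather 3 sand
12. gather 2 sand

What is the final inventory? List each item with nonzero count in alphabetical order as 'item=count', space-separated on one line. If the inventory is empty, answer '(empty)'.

After 1 (gather 3 sand): sand=3
After 2 (craft brick): brick=2 sand=2
After 3 (consume 1 brick): brick=1 sand=2
After 4 (consume 2 sand): brick=1
After 5 (gather 3 wool): brick=1 wool=3
After 6 (craft torch): brick=1 torch=2 wool=2
After 7 (craft torch): brick=1 torch=4 wool=1
After 8 (craft torch): brick=1 torch=6
After 9 (gather 1 sand): brick=1 sand=1 torch=6
After 10 (craft brick): brick=3 torch=6
After 11 (gather 3 sand): brick=3 sand=3 torch=6
After 12 (gather 2 sand): brick=3 sand=5 torch=6

Answer: brick=3 sand=5 torch=6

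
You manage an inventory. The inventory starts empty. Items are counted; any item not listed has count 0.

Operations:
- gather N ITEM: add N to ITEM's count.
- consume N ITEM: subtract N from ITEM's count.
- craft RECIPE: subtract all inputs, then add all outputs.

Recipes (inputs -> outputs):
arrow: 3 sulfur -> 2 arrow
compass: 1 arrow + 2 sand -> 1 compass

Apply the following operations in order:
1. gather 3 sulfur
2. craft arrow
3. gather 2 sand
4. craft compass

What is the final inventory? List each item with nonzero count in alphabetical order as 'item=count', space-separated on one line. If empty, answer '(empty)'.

Answer: arrow=1 compass=1

Derivation:
After 1 (gather 3 sulfur): sulfur=3
After 2 (craft arrow): arrow=2
After 3 (gather 2 sand): arrow=2 sand=2
After 4 (craft compass): arrow=1 compass=1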